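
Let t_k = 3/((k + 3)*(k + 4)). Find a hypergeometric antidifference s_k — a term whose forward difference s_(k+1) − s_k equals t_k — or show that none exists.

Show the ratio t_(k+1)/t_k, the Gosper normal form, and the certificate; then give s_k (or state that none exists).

s_k = k/(k + 3)

r(k) = (k + 3)/(k + 5) after simplifying.
So A=k + 3 and B=k + 5, with C=1.
Need (k + 3)·f(k+1) − (k + 4)·f(k) = 1.
From deg A=1, deg B=1, deg C=0: d=1.
Solve for f: f(k) = k/3 (degree 1 ≤ 1).
So s_k = (B(k−1)f/C)·t_k = (k*(k + 4)/3)·t_k = k/(k + 3).
s_(k+1) − s_k = 3/(k**2 + 7*k + 12) = t_k.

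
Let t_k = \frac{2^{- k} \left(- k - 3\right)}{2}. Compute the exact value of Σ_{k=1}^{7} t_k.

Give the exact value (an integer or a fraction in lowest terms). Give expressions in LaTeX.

Σ = -157/64

Ratio r(k) = (k + 4)/(2*(k + 3)).
Factor: A=1/2; B=1; C=k + 3.
Need (1/2)·f(k+1) − (1)·f(k) = k + 3.
From deg A=0, deg B=0, deg C=1: d=1.
Solving with deg f ≤ 1: f(k) = -2*(k + 4).
Then R = B(k−1)f/C = -2*(k + 4)/(k + 3), so s_k = R(k)·t_k = (k + 4)/2**k.
Check: Δs_k = (-k - 3)/(2*2**k). ✓
Sum = s_(8) − s_(1); s_(8) = 3/64, s_(1) = 5/2 ⇒ -157/64.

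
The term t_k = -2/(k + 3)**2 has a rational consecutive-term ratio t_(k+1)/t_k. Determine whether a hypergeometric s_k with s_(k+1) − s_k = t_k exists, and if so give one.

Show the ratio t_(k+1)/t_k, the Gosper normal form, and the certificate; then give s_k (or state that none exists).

Ratio r(k) = (k + 3)**2/(k + 4)**2.
So A=k**2 + 6*k + 9 and B=k**2 + 8*k + 16, with C=1.
Key eq: (k**2 + 6*k + 9)·f(k+1) = (k**2 + 6*k + 9)·f(k) + (1).
deg f ≤ 0 (via 2,2,0).
Write f(k) = c0. Then LHS − RHS = -1, requiring -1 = 0: contradictory. No certificate.

no hypergeometric antidifference exists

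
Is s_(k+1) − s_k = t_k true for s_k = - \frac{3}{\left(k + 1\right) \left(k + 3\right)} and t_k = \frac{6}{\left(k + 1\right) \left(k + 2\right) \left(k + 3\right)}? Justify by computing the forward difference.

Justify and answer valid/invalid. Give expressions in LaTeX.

s_(k+1) = -3/((k + 2)*(k + 4))
s_(k+1) − s_k = 3*(2*k + 5)/(k**4 + 10*k**3 + 35*k**2 + 50*k + 24)
(s_(k+1) − s_k) − t_k = -9/(k**4 + 10*k**3 + 35*k**2 + 50*k + 24)

Invalid: residual - \frac{9}{k^{4} + 10 k^{3} + 35 k^{2} + 50 k + 24} ≠ 0.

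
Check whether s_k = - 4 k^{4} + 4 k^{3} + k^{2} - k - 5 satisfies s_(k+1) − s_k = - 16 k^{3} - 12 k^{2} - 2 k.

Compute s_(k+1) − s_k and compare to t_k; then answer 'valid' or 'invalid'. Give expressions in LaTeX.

s_(k+1) = -k - 4*(k + 1)**4 + 4*(k + 1)**3 + (k + 1)**2 - 6
s_(k+1) − s_k = 2*k*(-8*k**2 - 6*k - 1)
(s_(k+1) − s_k) − t_k = 0

valid (s_(k+1) − s_k reduces to t_k)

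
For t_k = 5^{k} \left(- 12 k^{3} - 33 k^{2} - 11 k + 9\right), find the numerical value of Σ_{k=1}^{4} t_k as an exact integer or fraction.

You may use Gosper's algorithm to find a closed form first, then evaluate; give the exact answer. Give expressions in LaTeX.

Σ = -918760

The ratio is 5*(12*k**3 + 69*k**2 + 113*k + 47)/(12*k**3 + 33*k**2 + 11*k - 9).
Take A(k)=5, B(k)=1, C(k)=k**3 + 11*k**2/4 + 11*k/12 - 3/4.
Need (5)·f(k+1) − (1)·f(k) = k**3 + 11*k**2/4 + 11*k/12 - 3/4.
Degrees (0,0,3) ⇒ d ≤ 3.
Match coefficients ⇒ f(k) = (3*k**3 - 3*k**2 - k - 1)/12.
Certificate R = B(k−1)f/C = (3*k**3 - 3*k**2 - k - 1)/(12*k**3 + 33*k**2 + 11*k - 9) gives s_k = 5**k*(-3*k**3 + 3*k**2 + k + 1).
s_(k+1) − s_k = 5**k*(-12*k**3 - 33*k**2 - 11*k + 9) = t_k.
Evaluate s at k=5 and k=1: -918750 and 10; difference -918760.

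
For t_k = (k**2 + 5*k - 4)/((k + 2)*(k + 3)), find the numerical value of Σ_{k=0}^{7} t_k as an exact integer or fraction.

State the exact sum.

Σ = 4

Compute t_(k+1)/t_k: get (k + 2)*(5*k + (k + 1)**2 + 1)/((k + 4)*(k**2 + 5*k - 4)).
Take A(k)=k + 2, B(k)=k + 4, C(k)=k**2 + 5*k - 4.
Need (k + 2)·f(k+1) − (k + 3)·f(k) = k**2 + 5*k - 4.
d = 2 from the (1,1,2) case.
Solving with deg f ≤ 2: f(k) = k*(k - 3).
Get s_k = R·t_k = k*(k - 3)/(k + 2) with R(k) = B(k−1)f(k)/C(k) = k*(k - 3)*(k + 3)/(k**2 + 5*k - 4).
Δs = (k**2 + 5*k - 4)/(k**2 + 5*k + 6), as required.
Evaluate s at k=8 and k=0: 4 and 0; difference 4.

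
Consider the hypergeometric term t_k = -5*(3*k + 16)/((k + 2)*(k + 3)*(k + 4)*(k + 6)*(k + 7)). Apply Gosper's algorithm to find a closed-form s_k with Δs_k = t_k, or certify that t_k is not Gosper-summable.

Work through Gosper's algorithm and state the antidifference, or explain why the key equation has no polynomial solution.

s_k = 5*k*(-k**2 - 11*k - 36)/(36*(k**3 + 11*k**2 + 36*k + 36))

Compute t_(k+1)/t_k: get (k + 2)*(k + 6)*(3*k + 19)/((k + 5)*(k + 8)*(3*k + 16)).
Factor: A=k + 2; B=k + 8; C=k**2 + 31*k/3 + 80/3.
Need (k + 2)·f(k+1) − (k + 7)·f(k) = k**2 + 31*k/3 + 80/3.
Degrees (1,1,2) ⇒ d ≤ 5.
Match coefficients ⇒ f(k) = k*(k + 4)*(k + 5)*(k**2 + 11*k + 36)/108.
Certificate R = B(k−1)f/C = k*(k + 4)*(k + 7)*(k**2 + 11*k + 36)/(36*(3*k + 16)) gives s_k = 5*k*(-k**2 - 11*k - 36)/(36*(k**3 + 11*k**2 + 36*k + 36)).
Δs = 5*(-3*k - 16)/(k**5 + 22*k**4 + 185*k**3 + 740*k**2 + 1404*k + 1008), as required.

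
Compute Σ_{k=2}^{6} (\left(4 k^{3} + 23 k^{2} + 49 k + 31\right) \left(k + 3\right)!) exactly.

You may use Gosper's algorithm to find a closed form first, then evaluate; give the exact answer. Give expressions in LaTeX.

Step 1: r(k) = (4*k**4 + 51*k**3 + 247*k**2 + 535*k + 428)/(4*k**3 + 23*k**2 + 49*k + 31).
Gosper form: A/B · C(k+1)/C(k) with A=k + 4, B=1, C=k**3 + 23*k**2/4 + 49*k/4 + 31/4.
Set up (k + 4)·f(k+1) − (1)·f(k) − (k**3 + 23*k**2/4 + 49*k/4 + 31/4) = 0.
Bound: deg f ≤ 2.
Solving with deg f ≤ 2: f(k) = (4*k**2 + 3*k + 1)/4.
R(k) = B(k−1)·f(k)/C(k) = (4*k**2 + 3*k + 1)/(4*k**3 + 23*k**2 + 49*k + 31); s_k = R·t_k = (4*k**2 + 3*k + 1)*factorial(k + 3).
Δs = (4*k**3 + 23*k**2 + 49*k + 31)*factorial(k + 3), as required.
Telescoping: Σ = s_(7) − s_(2) = 791078400 − (2760) = 791075640.

Σ = 791075640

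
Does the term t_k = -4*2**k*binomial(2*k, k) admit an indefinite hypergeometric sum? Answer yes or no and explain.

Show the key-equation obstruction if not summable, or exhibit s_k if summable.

r(k) = 4*(2*k + 1)/(k + 1) after simplifying.
Normal form (A,B,C) = (8*k + 4, k + 1, 1).
f must satisfy (8*k + 4)·f(k+1) − (k)·f(k) = 1.
deg f ≤ -1 (via 1,1,0).
d = -1 < 0 ⇒ no nonzero polynomial f; not summable.

No — negative degree bound, so no certificate f.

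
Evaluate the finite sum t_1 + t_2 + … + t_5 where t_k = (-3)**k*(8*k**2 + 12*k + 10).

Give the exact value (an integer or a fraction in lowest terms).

Σ = -53226

The ratio is 3*(-4*k**2 - 14*k - 15)/(4*k**2 + 6*k + 5).
Gosper form: A/B · C(k+1)/C(k) with A=-3, B=1, C=k**2 + 3*k/2 + 5/4.
Need (-3)·f(k+1) − (1)·f(k) = k**2 + 3*k/2 + 5/4.
Bound: deg f ≤ 2.
Match coefficients ⇒ f(k) = -(2*k**2 + 1)/8.
Get s_k = R·t_k = (-3)**k*(-2*k**2 - 1) with R(k) = B(k−1)f(k)/C(k) = -(2*k**2 + 1)/(2*(4*k**2 + 6*k + 5)).
Δs = (-3)**k*(8*k**2 + 12*k + 10), as required.
Evaluate s at k=6 and k=1: -53217 and 9; difference -53226.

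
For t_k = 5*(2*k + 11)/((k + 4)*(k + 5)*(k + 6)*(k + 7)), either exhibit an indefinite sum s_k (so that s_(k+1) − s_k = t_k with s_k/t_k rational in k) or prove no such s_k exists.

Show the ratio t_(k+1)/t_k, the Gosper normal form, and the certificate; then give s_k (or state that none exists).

s_k = 5*k*(k + 10)/(24*(k**2 + 10*k + 24))

r(k) = (k + 4)*(2*k + 13)/((k + 8)*(2*k + 11)) after simplifying.
Factor: A=k + 4; B=k + 8; C=k + 11/2.
Key eq: (k + 4)·f(k+1) = (k + 7)·f(k) + (k + 11/2).
Bound: deg f ≤ 3.
Solve for f: f(k) = k*(k + 5)*(k + 10)/48 (degree 3 ≤ 3).
Then R = B(k−1)f/C = k*(k + 5)*(k + 7)*(k + 10)/(24*(2*k + 11)), so s_k = R(k)·t_k = 5*k*(k + 10)/(24*(k**2 + 10*k + 24)).
Check: Δs_k = 5*(2*k + 11)/(k**4 + 22*k**3 + 179*k**2 + 638*k + 840). ✓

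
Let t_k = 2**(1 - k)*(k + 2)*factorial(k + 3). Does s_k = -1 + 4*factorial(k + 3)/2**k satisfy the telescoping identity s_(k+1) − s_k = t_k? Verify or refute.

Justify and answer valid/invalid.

valid; difference matches t_k

s_(k+1) = 4*2**(-k - 1)*factorial(k + 4) - 1
s_(k+1) − s_k = 2**(1 - k)*(k + 2)*factorial(k + 3)
(s_(k+1) − s_k) − t_k = 0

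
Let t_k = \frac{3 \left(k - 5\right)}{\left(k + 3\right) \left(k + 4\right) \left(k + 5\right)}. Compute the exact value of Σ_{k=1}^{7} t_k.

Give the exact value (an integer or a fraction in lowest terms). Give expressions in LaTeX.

Σ = -7/44

Ratio r(k) = (k - 4)*(k + 3)/((k - 5)*(k + 6)).
Normal form (A,B,C) = (k + 3, k + 6, k - 5).
f must satisfy (k + 3)·f(k+1) − (k + 5)·f(k) = k - 5.
deg f ≤ 2 (via 1,1,1).
A polynomial solution: f(k) = -k*(k + 19)/12.
Then R = B(k−1)f/C = -k*(k + 5)*(k + 19)/(12*(k - 5)), so s_k = R(k)·t_k = k*(-k - 19)/(4*(k + 3)*(k + 4)).
Δs = 3*(k - 5)/(k**3 + 12*k**2 + 47*k + 60), as required.
Telescoping: Σ = s_(8) − s_(1) = -9/22 − (-1/4) = -7/44.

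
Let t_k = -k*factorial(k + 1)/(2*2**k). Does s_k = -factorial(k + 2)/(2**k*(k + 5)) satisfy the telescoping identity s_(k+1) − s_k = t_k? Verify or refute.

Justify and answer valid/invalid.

s_(k+1) = -factorial(k + 3)/(2*2**k*(k + 6))
s_(k+1) − s_k = -(k**2 + 6*k + 3)*factorial(k + 2)/(2*2**k*(k + 5)*(k + 6))
(s_(k+1) − s_k) − t_k = 3*(k**2 + 5*k - 2)*factorial(k + 1)/(2*2**k*(k + 5)*(k + 6))

Invalid: residual 3*(k**2 + 5*k - 2)*factorial(k + 1)/(2*2**k*(k + 5)*(k + 6)) ≠ 0.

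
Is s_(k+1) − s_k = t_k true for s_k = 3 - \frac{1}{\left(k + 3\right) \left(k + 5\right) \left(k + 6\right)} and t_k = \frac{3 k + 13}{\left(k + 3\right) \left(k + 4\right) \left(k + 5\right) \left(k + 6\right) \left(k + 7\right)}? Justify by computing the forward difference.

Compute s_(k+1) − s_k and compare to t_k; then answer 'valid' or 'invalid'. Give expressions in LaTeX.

s_(k+1) = 3 - 1/((k + 4)*(k + 6)*(k + 7))
s_(k+1) − s_k = (3*k + 13)/(k**5 + 25*k**4 + 245*k**3 + 1175*k**2 + 2754*k + 2520)
(s_(k+1) − s_k) − t_k = 0

valid; difference matches t_k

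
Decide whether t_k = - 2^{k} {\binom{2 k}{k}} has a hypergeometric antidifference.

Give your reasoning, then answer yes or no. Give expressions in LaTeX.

No — negative degree bound, so no certificate f.

The ratio is 4*(2*k + 1)/(k + 1).
A = 8*k + 4, B = k + 1, C = 1.
Solve (8*k + 4)·f(k+1) − (k)·f(k) = 1.
Bound: deg f ≤ -1.
deg f ≤ -1 is impossible — no certificate.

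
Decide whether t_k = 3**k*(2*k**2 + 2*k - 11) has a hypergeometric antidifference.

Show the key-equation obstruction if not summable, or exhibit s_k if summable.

Ratio r(k) = 3*(2*k**2 + 6*k - 7)/(2*k**2 + 2*k - 11).
Factor: A=3; B=1; C=k**2 + k - 11/2.
Set up (3)·f(k+1) − (1)·f(k) − (k**2 + k - 11/2) = 0.
From deg A=0, deg B=0, deg C=2: d=2.
A polynomial solution: f(k) = (k**2 - 2*k - 4)/2.
So s_k = (B(k−1)f/C)·t_k = ((k**2 - 2*k - 4)/(2*k**2 + 2*k - 11))·t_k = 3**k*(k**2 - 2*k - 4).
Check: Δs_k = 3**k*(2*k**2 + 2*k - 11). ✓

Yes. s_k = 3**k*(k**2 - 2*k - 4).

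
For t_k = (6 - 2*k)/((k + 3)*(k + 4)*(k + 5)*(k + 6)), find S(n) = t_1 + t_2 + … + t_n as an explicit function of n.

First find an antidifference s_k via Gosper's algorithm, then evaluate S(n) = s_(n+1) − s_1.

S(n) = n/(n**3 + 15*n**2 + 74*n + 120)

r(k) = (k - 2)*(k + 3)/((k - 3)*(k + 7)) after simplifying.
Take A(k)=k + 3, B(k)=k + 7, C(k)=k - 3.
Solve (k + 3)·f(k+1) − (k + 6)·f(k) = k - 3.
d = 3 from the (1,1,1) case.
Solving with deg f ≤ 3: f(k) = -k*(k**2 + 12*k + 107)/120.
So s_k = (B(k−1)f/C)·t_k = (-k*(k + 6)*(k**2 + 12*k + 107)/(120*(k - 3)))·t_k = k*(k**2 + 12*k + 107)/(60*(k + 3)*(k + 4)*(k + 5)).
Verify: 2*(3 - k)/(k**4 + 18*k**3 + 119*k**2 + 342*k + 360) matches t_k.
s_(n+1) = (n**3 + 15*n**2 + 134*n + 120)/(60*(n**3 + 15*n**2 + 74*n + 120)) and s_(1) = 1/60, so S(n) = n/(n**3 + 15*n**2 + 74*n + 120).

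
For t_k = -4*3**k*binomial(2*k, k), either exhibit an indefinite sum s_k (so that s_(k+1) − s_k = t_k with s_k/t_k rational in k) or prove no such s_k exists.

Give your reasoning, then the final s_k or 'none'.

The ratio is 6*(2*k + 1)/(k + 1).
Take A(k)=12*k + 6, B(k)=k + 1, C(k)=1.
Solve (12*k + 6)·f(k+1) − (k)·f(k) = 1.
From deg A=1, deg B=1, deg C=0: d=-1.
Bound -1 < 0, so the key equation has no polynomial solution.

none (Gosper's algorithm certifies no s_k)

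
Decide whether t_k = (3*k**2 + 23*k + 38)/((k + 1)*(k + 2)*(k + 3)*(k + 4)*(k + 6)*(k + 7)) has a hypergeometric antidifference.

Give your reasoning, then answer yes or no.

The ratio is (k + 1)*(k + 6)*(23*k + 3*(k + 1)**2 + 61)/((k + 5)*(k + 8)*(3*k**2 + 23*k + 38)).
A = k + 1, B = k + 8, C = k**3 + 38*k**2/3 + 51*k + 190/3.
Solve (k + 1)·f(k+1) − (k + 7)·f(k) = k**3 + 38*k**2/3 + 51*k + 190/3.
deg f ≤ 6 (via 1,1,3).
Match coefficients ⇒ f(k) = k*(k + 2)*(k + 4)*(k + 5)*(k**2 + 10*k + 27)/54.
Then R = B(k−1)f/C = k*(k + 2)*(k + 4)*(k + 7)*(k**2 + 10*k + 27)/(18*(3*k**2 + 23*k + 38)), so s_k = R(k)·t_k = k*(k**2 + 10*k + 27)/(18*(k**3 + 10*k**2 + 27*k + 18)).
Δs = (3*k**2 + 23*k + 38)/(k**6 + 23*k**5 + 207*k**4 + 925*k**3 + 2144*k**2 + 2412*k + 1008), as required.

Yes. s_k = k*(k**2 + 10*k + 27)/(18*(k**3 + 10*k**2 + 27*k + 18)).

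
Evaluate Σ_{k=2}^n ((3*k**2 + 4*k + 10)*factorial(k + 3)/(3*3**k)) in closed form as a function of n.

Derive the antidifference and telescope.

S(n) = -160/3 + n*factorial(n + 4)/3**n + factorial(n + 4)/(3*3**n)

t_(k+1)/t_k = (k + 4)*(4*k + 3*(k + 1)**2 + 14)/(3*(3*k**2 + 4*k + 10)).
Normal form (A,B,C) = (k/3 + 4/3, 1, k**2 + 4*k/3 + 10/3).
Need (k/3 + 4/3)·f(k+1) − (1)·f(k) = k**2 + 4*k/3 + 10/3.
Degrees (1,0,2) ⇒ d ≤ 1.
Solve for f: f(k) = 3*k - 2 (degree 1 ≤ 1).
R(k) = B(k−1)·f(k)/C(k) = 3*(3*k - 2)/(3*k**2 + 4*k + 10); s_k = R·t_k = (3*k - 2)*factorial(k + 3)/3**k.
Check: Δs_k = (3*k**2 + 4*k + 10)*factorial(k + 3)/(3*3**k). ✓
Telescope: S(n) = s_(n+1) − s_(2) = 3**(-n - 1)*(3*n + 1)*factorial(n + 4) − (160/3) = -160/3 + n*factorial(n + 4)/3**n + factorial(n + 4)/(3*3**n).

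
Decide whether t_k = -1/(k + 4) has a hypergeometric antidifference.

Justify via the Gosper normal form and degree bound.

No — key equation has no polynomial f.

Ratio r(k) = (k + 4)/(k + 5).
A = k + 4, B = k + 5, C = 1.
Need (k + 4)·f(k+1) − (k + 4)·f(k) = 1.
d = 0 from the (1,1,0) case.
Put f(k) = c0: A·f(k+1) − B(k−1)·f(k) − C = -1; need -1 = 0 — inconsistent ⇒ no f, not summable.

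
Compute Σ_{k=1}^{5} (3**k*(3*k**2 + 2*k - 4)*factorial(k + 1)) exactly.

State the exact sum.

The ratio is 3*(3*k**3 + 14*k**2 + 17*k + 2)/(3*k**2 + 2*k - 4).
Gosper form: A/B · C(k+1)/C(k) with A=3*k + 6, B=1, C=k**2 + 2*k/3 - 4/3.
Solve (3*k + 6)·f(k+1) − (1)·f(k) = k**2 + 2*k/3 - 4/3.
Bound: deg f ≤ 1.
A polynomial solution: f(k) = (k - 2)/3.
So s_k = (B(k−1)f/C)·t_k = ((k - 2)/(3*k**2 + 2*k - 4))·t_k = 3**k*(k - 2)*factorial(k + 1).
s_(k+1) − s_k = 3**k*(3*k**2 + 2*k - 4)*factorial(k + 1) = t_k.
Σ_(k=1)^(5) t_k = s_(6) − s_(1) = 14696640 − (-6) = 14696646.

Σ = 14696646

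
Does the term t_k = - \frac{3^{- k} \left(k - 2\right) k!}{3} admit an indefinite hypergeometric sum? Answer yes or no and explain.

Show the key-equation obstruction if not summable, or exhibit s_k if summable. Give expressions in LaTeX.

Yes. s_k = - 3^{- k} k!.

The ratio is (k**2 - 1)/(3*(k - 2)).
So A=k/3 + 1/3 and B=1, with C=k - 2.
Need (k/3 + 1/3)·f(k+1) − (1)·f(k) = k - 2.
d = 0 from the (1,0,1) case.
Solving with deg f ≤ 0: f(k) = 3.
R(k) = B(k−1)·f(k)/C(k) = 3/(k - 2); s_k = R·t_k = -factorial(k)/3**k.
Δs = -(k - 2)*factorial(k)/(3*3**k), as required.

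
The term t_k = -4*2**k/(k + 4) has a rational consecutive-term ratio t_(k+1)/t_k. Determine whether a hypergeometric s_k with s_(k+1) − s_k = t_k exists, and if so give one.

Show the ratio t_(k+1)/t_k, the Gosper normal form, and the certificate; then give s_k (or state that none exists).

Ratio r(k) = 2*(k + 4)/(k + 5).
Gosper form: A/B · C(k+1)/C(k) with A=2*k + 8, B=k + 5, C=1.
Key eq: (2*k + 8)·f(k+1) = (k + 4)·f(k) + (1).
d = -1 from the (1,1,0) case.
deg f ≤ -1 is impossible — no certificate.

not Gosper-summable; s_k does not exist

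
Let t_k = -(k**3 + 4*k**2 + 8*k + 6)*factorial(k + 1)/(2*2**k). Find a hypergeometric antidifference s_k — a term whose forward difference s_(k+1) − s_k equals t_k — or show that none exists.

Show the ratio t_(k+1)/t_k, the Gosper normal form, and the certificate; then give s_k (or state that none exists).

Compute t_(k+1)/t_k: get (k**4 + 9*k**3 + 33*k**2 + 57*k + 38)/(2*(k**3 + 4*k**2 + 8*k + 6)).
Factor: A=k/2 + 1; B=1; C=k**3 + 4*k**2 + 8*k + 6.
Set up (k/2 + 1)·f(k+1) − (1)·f(k) − (k**3 + 4*k**2 + 8*k + 6) = 0.
Bound: deg f ≤ 2.
Solving with deg f ≤ 2: f(k) = 2*(k + 1)**2.
Certificate R = B(k−1)f/C = 2*(k + 1)**2/(k**3 + 4*k**2 + 8*k + 6) gives s_k = -(k + 1)**2*factorial(k + 1)/2**k.
Verify: -(k**3 + 4*k**2 + 8*k + 6)*factorial(k + 1)/(2*2**k) matches t_k.

s_k = -(k + 1)**2*factorial(k + 1)/2**k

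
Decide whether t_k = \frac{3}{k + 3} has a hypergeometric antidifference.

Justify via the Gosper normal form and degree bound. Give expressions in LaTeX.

No — key equation has no polynomial f.

Compute t_(k+1)/t_k: get (k + 3)/(k + 4).
Take A(k)=k + 3, B(k)=k + 4, C(k)=1.
Key eq: (k + 3)·f(k+1) = (k + 3)·f(k) + (1).
Degrees (1,1,0) ⇒ d ≤ 0.
Generic f = c0 gives residual -1; -1 = 0 cannot hold, so t_k is not Gosper-summable.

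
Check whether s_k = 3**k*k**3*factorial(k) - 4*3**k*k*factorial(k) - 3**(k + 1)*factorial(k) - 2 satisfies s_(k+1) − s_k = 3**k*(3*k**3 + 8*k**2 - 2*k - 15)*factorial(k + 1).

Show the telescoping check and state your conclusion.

s_(k+1) = 3*3**k*k**4*factorial(k) + 12*3**k*k**3*factorial(k) + 6*3**k*k**2*factorial(k) - 21*3**k*k*factorial(k) - 18*3**k*factorial(k) - 2
s_(k+1) − s_k = 3**k*(3*k**3 + 8*k**2 - 2*k - 15)*factorial(k + 1)
(s_(k+1) − s_k) − t_k = 0

valid (s_(k+1) − s_k reduces to t_k)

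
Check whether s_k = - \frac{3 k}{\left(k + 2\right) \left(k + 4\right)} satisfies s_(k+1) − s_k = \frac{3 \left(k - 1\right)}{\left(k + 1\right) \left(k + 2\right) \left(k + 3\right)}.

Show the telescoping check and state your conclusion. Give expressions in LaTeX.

Invalid: residual \frac{18 \left(- k^{2} - 3 k + 2\right)}{k^{5} + 15 k^{4} + 85 k^{3} + 225 k^{2} + 274 k + 120} ≠ 0.

s_(k+1) = 3*(-k - 1)/((k + 3)*(k + 5))
s_(k+1) − s_k = 3*(k**2 + k - 8)/(k**4 + 14*k**3 + 71*k**2 + 154*k + 120)
(s_(k+1) − s_k) − t_k = 18*(-k**2 - 3*k + 2)/(k**5 + 15*k**4 + 85*k**3 + 225*k**2 + 274*k + 120)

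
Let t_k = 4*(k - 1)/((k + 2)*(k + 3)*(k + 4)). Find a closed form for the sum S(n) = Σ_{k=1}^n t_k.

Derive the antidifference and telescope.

Step 1: r(k) = k*(k + 2)/((k - 1)*(k + 5)).
Factor: A=k + 2; B=k + 5; C=k - 1.
f must satisfy (k + 2)·f(k+1) − (k + 4)·f(k) = k - 1.
From deg A=1, deg B=1, deg C=1: d=2.
Solving with deg f ≤ 2: f(k) = k*(k - 7)/12.
Certificate R = B(k−1)f/C = k*(k - 7)*(k + 4)/(12*(k - 1)) gives s_k = k*(k - 7)/(3*(k + 2)*(k + 3)).
s_(k+1) − s_k = 4*(k - 1)/(k**3 + 9*k**2 + 26*k + 24) = t_k.
Σ_(k=1)^n t_k = s_(n+1) − s_(1) = ((n**2 - 5*n - 6)/(3*(n**2 + 7*n + 12))) − (-1/6), i.e. n*(n - 1)/(2*(n**2 + 7*n + 12)).

S(n) = n*(n - 1)/(2*(n**2 + 7*n + 12))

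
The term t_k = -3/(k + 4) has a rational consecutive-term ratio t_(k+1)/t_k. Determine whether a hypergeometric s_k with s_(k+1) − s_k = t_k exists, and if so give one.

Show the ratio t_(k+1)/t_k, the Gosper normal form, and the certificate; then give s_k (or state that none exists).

none (Gosper's algorithm certifies no s_k)

t_(k+1)/t_k = (k + 4)/(k + 5).
Take A(k)=k + 4, B(k)=k + 5, C(k)=1.
Key eq: (k + 4)·f(k+1) = (k + 4)·f(k) + (1).
Bound: deg f ≤ 0.
Write f(k) = c0. Then LHS − RHS = -1, requiring -1 = 0: contradictory. No certificate.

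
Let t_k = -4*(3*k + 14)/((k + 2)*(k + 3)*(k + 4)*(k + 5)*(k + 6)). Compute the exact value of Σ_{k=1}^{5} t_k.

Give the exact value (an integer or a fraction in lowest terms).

Σ = -5/99

Ratio r(k) = (k + 2)*(3*k + 17)/((k + 7)*(3*k + 14)).
A = k + 2, B = k + 7, C = k + 14/3.
Key eq: (k + 2)·f(k+1) = (k + 6)·f(k) + (k + 14/3).
Bound: deg f ≤ 4.
Solve for f: f(k) = k*(k + 4)*(k**2 + 10*k + 31)/90 (degree 4 ≤ 4).
Then R = B(k−1)f/C = k*(k + 4)*(k + 6)*(k**2 + 10*k + 31)/(30*(3*k + 14)), so s_k = R(k)·t_k = 2*k*(-k**2 - 10*k - 31)/(15*(k**3 + 10*k**2 + 31*k + 30)).
Δs = 4*(-3*k - 14)/(k**5 + 20*k**4 + 155*k**3 + 580*k**2 + 1044*k + 720), as required.
Sum = s_(6) − s_(1); s_(6) = -127/990, s_(1) = -7/90 ⇒ -5/99.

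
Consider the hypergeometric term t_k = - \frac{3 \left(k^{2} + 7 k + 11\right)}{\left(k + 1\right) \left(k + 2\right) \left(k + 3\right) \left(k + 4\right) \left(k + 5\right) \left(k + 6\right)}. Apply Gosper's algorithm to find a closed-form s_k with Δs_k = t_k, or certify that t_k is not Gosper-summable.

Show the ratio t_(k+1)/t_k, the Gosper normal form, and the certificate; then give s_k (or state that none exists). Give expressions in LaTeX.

The ratio is (k + 1)*(7*k + (k + 1)**2 + 18)/((k + 7)*(k**2 + 7*k + 11)).
So A=k + 1 and B=k + 7, with C=k**2 + 7*k + 11.
f must satisfy (k + 1)·f(k+1) − (k + 6)·f(k) = k**2 + 7*k + 11.
deg f ≤ 5 (via 1,1,2).
Solve for f: f(k) = k*(k + 2)*(k + 4)*(k**2 + 9*k + 23)/45 (degree 5 ≤ 5).
So s_k = (B(k−1)f/C)·t_k = (k*(k + 2)*(k + 4)*(k + 6)*(k**2 + 9*k + 23)/(45*(k**2 + 7*k + 11)))·t_k = k*(-k**2 - 9*k - 23)/(15*(k**3 + 9*k**2 + 23*k + 15)).
Verify: 3*(-k**2 - 7*k - 11)/(k**6 + 21*k**5 + 175*k**4 + 735*k**3 + 1624*k**2 + 1764*k + 720) matches t_k.

s_k = \frac{k \left(- k^{2} - 9 k - 23\right)}{15 \left(k^{3} + 9 k^{2} + 23 k + 15\right)}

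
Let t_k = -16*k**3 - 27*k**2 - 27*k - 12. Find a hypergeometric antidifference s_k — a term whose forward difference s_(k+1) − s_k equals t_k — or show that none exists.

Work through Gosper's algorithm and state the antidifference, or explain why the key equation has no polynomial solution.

t_(k+1)/t_k = (16*k**3 + 75*k**2 + 129*k + 82)/(16*k**3 + 27*k**2 + 27*k + 12).
Gosper form: A/B · C(k+1)/C(k) with A=1, B=1, C=k**3 + 27*k**2/16 + 27*k/16 + 3/4.
Set up (1)·f(k+1) − (1)·f(k) − (k**3 + 27*k**2/16 + 27*k/16 + 3/4) = 0.
deg f ≤ 4 (via 0,0,3).
Match coefficients ⇒ f(k) = k*(4*k**3 + k**2 + 4*k + 3)/16.
Certificate R = B(k−1)f/C = k*(4*k**3 + k**2 + 4*k + 3)/(16*k**3 + 27*k**2 + 27*k + 12) gives s_k = k*(-4*k**3 - k**2 - 4*k - 3).
Δs = -16*k**3 - 27*k**2 - 27*k - 12, as required.

s_k = k*(-4*k**3 - k**2 - 4*k - 3)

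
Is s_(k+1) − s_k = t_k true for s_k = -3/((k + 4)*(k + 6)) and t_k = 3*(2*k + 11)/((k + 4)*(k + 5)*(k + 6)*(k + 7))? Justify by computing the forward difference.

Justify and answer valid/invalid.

s_(k+1) = -3/((k + 5)*(k + 7))
s_(k+1) − s_k = 3*(2*k + 11)/(k**4 + 22*k**3 + 179*k**2 + 638*k + 840)
(s_(k+1) − s_k) − t_k = 0

valid (s_(k+1) − s_k reduces to t_k)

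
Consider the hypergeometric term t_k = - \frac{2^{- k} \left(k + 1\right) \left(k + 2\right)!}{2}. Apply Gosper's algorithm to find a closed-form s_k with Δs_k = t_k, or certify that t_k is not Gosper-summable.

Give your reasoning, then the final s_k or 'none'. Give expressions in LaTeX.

Step 1: r(k) = (k + 2)*(k + 3)/(2*(k + 1)).
Normal form (A,B,C) = (k/2 + 3/2, 1, k + 1).
Solve (k/2 + 3/2)·f(k+1) − (1)·f(k) = k + 1.
deg f ≤ 0 (via 1,0,1).
Solve for f: f(k) = 2 (degree 0 ≤ 0).
Then R = B(k−1)f/C = 2/(k + 1), so s_k = R(k)·t_k = -factorial(k + 2)/2**k.
Δs = -(k + 1)*factorial(k + 2)/(2*2**k), as required.

s_k = - 2^{- k} \left(k + 2\right)!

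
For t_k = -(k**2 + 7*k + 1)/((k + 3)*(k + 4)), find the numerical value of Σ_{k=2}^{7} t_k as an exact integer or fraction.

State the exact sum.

Ratio r(k) = (k + 3)*(7*k + (k + 1)**2 + 8)/((k + 5)*(k**2 + 7*k + 1)).
Factor: A=k + 3; B=k + 5; C=k**2 + 7*k + 1.
f must satisfy (k + 3)·f(k+1) − (k + 4)·f(k) = k**2 + 7*k + 1.
Degrees (1,1,2) ⇒ d ≤ 2.
Solving with deg f ≤ 2: f(k) = k*(3*k - 2)/3.
R(k) = B(k−1)·f(k)/C(k) = k*(k + 4)*(3*k - 2)/(3*(k**2 + 7*k + 1)); s_k = R·t_k = k*(2 - 3*k)/(3*(k + 3)).
s_(k+1) − s_k = (-k**2 - 7*k - 1)/(k**2 + 7*k + 12) = t_k.
Σ_(k=2)^(7) t_k = s_(8) − s_(2) = -16/3 − (-8/15) = -24/5.

Σ = -24/5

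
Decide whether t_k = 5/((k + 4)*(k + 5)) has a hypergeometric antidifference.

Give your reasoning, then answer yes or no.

Yes. s_k = 5*k/(4*(k + 4)).

Compute t_(k+1)/t_k: get (k + 4)/(k + 6).
Factor: A=k + 4; B=k + 6; C=1.
f must satisfy (k + 4)·f(k+1) − (k + 5)·f(k) = 1.
From deg A=1, deg B=1, deg C=0: d=1.
Solve for f: f(k) = k/4 (degree 1 ≤ 1).
Then R = B(k−1)f/C = k*(k + 5)/4, so s_k = R(k)·t_k = 5*k/(4*(k + 4)).
Check: Δs_k = 5/(k**2 + 9*k + 20). ✓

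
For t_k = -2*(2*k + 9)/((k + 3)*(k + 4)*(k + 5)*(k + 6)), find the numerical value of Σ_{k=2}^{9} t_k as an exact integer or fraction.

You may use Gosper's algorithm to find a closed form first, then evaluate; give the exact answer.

t_(k+1)/t_k = (k + 3)*(2*k + 11)/((k + 7)*(2*k + 9)).
Normal form (A,B,C) = (k + 3, k + 7, k + 9/2).
f must satisfy (k + 3)·f(k+1) − (k + 6)·f(k) = k + 9/2.
Bound: deg f ≤ 3.
Match coefficients ⇒ f(k) = k*(k + 4)*(k + 8)/30.
Get s_k = R·t_k = 2*k*(-k - 8)/(15*(k**2 + 8*k + 15)) with R(k) = B(k−1)f(k)/C(k) = k*(k + 4)*(k + 6)*(k + 8)/(15*(2*k + 9)).
s_(k+1) − s_k = 2*(-2*k - 9)/(k**4 + 18*k**3 + 119*k**2 + 342*k + 360) = t_k.
Σ_(k=2)^(9) t_k = s_(10) − s_(2) = -8/65 − (-8/105) = -64/1365.

Σ = -64/1365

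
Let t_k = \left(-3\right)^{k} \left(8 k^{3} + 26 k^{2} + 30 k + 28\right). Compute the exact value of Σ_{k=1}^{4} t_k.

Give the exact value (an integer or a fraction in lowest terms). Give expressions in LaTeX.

The ratio is 3*(-4*k**3 - 25*k**2 - 53*k - 46)/(4*k**3 + 13*k**2 + 15*k + 14).
So A=-3 and B=1, with C=k**3 + 13*k**2/4 + 15*k/4 + 7/2.
f must satisfy (-3)·f(k+1) − (1)·f(k) = k**3 + 13*k**2/4 + 15*k/4 + 7/2.
Degrees (0,0,3) ⇒ d ≤ 3.
Coefficient equations give f(k) = -(k**3 + k**2 + 2)/4.
R(k) = B(k−1)·f(k)/C(k) = -(k**3 + k**2 + 2)/(4*k**3 + 13*k**2 + 15*k + 14); s_k = R·t_k = -2*(-3)**k*(k**3 + k**2 + 2).
Δs = (-3)**k*(8*k**3 + 26*k**2 + 30*k + 28), as required.
Sum = s_(5) − s_(1); s_(5) = 73872, s_(1) = 24 ⇒ 73848.

Σ = 73848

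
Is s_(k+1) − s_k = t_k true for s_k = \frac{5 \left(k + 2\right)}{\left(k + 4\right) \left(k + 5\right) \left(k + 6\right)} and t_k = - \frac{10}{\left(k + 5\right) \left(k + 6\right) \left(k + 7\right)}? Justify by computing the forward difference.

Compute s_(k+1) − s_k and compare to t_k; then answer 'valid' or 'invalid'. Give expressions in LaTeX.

Invalid: residual \frac{30}{k^{4} + 22 k^{3} + 179 k^{2} + 638 k + 840} ≠ 0.

s_(k+1) = 5*(k + 3)/((k + 5)*(k + 6)*(k + 7))
s_(k+1) − s_k = 10*(-k - 1)/(k**4 + 22*k**3 + 179*k**2 + 638*k + 840)
(s_(k+1) − s_k) − t_k = 30/(k**4 + 22*k**3 + 179*k**2 + 638*k + 840)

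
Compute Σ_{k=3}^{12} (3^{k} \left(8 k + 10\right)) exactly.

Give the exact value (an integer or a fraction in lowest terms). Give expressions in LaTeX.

Σ = 81310176

Ratio r(k) = 3*(4*k + 9)/(4*k + 5).
Factor: A=3; B=1; C=k + 5/4.
Solve (3)·f(k+1) − (1)·f(k) = k + 5/4.
deg f ≤ 1 (via 0,0,1).
A polynomial solution: f(k) = (4*k - 1)/8.
R(k) = B(k−1)·f(k)/C(k) = (4*k - 1)/(2*(4*k + 5)); s_k = R·t_k = 3**k*(4*k - 1).
Check: Δs_k = 3**k*(8*k + 10). ✓
Telescoping: Σ = s_(13) − s_(3) = 81310473 − (297) = 81310176.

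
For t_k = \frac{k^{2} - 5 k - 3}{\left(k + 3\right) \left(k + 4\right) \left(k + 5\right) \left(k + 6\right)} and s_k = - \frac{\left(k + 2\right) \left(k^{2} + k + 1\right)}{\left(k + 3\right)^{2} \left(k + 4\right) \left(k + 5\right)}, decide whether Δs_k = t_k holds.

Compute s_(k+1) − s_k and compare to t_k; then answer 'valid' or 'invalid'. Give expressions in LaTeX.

s_(k+1) = -(k + 3)*(k + (k + 1)**2 + 2)/((k + 4)**2*(k + 5)*(k + 6))
s_(k+1) − s_k = (k**4 - 31*k**2 - 70*k - 33)/(k**6 + 25*k**5 + 257*k**4 + 1391*k**3 + 4182*k**2 + 6624*k + 4320)
(s_(k+1) − s_k) − t_k = (-2*k**3 - 5*k**2 + 11*k + 3)/(k**6 + 25*k**5 + 257*k**4 + 1391*k**3 + 4182*k**2 + 6624*k + 4320)

Invalid: residual \frac{- 2 k^{3} - 5 k^{2} + 11 k + 3}{k^{6} + 25 k^{5} + 257 k^{4} + 1391 k^{3} + 4182 k^{2} + 6624 k + 4320} ≠ 0.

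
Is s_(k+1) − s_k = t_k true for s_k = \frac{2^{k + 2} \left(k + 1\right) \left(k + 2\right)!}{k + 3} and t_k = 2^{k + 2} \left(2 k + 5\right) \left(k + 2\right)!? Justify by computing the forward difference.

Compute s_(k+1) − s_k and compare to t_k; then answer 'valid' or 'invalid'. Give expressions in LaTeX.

Invalid: residual - \frac{2^{k + 3} \left(k + 2\right) \left(2 k + 7\right) \left(k + 2\right)!}{\left(k + 3\right) \left(k + 4\right)} ≠ 0.

s_(k+1) = 2**(k + 3)*(k + 2)*factorial(k + 3)/(k + 4)
s_(k+1) − s_k = 2**(k + 2)*(2*k**3 + 15*k**2 + 37*k + 32)*factorial(k + 2)/((k + 3)*(k + 4))
(s_(k+1) − s_k) − t_k = -2**(k + 3)*(k + 2)*(2*k + 7)*factorial(k + 2)/((k + 3)*(k + 4))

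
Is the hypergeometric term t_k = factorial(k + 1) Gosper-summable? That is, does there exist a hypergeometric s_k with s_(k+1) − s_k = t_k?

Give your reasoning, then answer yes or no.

No — key equation has no polynomial f.

t_(k+1)/t_k = k + 2.
Normal form (A,B,C) = (k + 2, 1, 1).
Set up (k + 2)·f(k+1) − (1)·f(k) − (1) = 0.
Degrees (1,0,0) ⇒ d ≤ -1.
deg f ≤ -1 is impossible — no certificate.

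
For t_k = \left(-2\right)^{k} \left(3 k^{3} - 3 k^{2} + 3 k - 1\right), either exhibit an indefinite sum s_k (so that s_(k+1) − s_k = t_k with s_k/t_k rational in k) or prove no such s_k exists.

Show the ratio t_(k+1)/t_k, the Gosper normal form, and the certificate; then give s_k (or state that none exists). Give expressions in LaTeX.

Ratio r(k) = 2*(-3*k**3 - 6*k**2 - 6*k - 2)/(3*k**3 - 3*k**2 + 3*k - 1).
So A=-2 and B=1, with C=k**3 - k**2 + k - 1/3.
f must satisfy (-2)·f(k+1) − (1)·f(k) = k**3 - k**2 + k - 1/3.
d = 3 from the (0,0,3) case.
Solve for f: f(k) = -(k - 1)**3/3 (degree 3 ≤ 3).
Then R = B(k−1)f/C = -(k - 1)**3/(3*k**3 - 3*k**2 + 3*k - 1), so s_k = R(k)·t_k = (-2)**k*(-k**3 + 3*k**2 - 3*k + 1).
Verify: (-2)**k*(3*k**3 - 3*k**2 + 3*k - 1) matches t_k.

s_k = \left(-2\right)^{k} \left(- k^{3} + 3 k^{2} - 3 k + 1\right)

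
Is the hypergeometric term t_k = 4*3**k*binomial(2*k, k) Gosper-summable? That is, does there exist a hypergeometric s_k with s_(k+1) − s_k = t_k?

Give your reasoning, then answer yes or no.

r(k) = 6*(2*k + 1)/(k + 1) after simplifying.
Gosper form: A/B · C(k+1)/C(k) with A=12*k + 6, B=k + 1, C=1.
f must satisfy (12*k + 6)·f(k+1) − (k)·f(k) = 1.
From deg A=1, deg B=1, deg C=0: d=-1.
Bound -1 < 0, so the key equation has no polynomial solution.

No; the degree bound rules out any f.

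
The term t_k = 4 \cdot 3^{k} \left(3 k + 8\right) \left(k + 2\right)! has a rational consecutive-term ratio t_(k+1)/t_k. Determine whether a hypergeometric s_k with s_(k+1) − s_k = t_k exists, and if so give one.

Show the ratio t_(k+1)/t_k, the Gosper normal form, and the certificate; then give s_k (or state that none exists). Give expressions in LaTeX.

r(k) = 3*(k + 3)*(3*k + 11)/(3*k + 8) after simplifying.
Normal form (A,B,C) = (3*k + 9, 1, k + 8/3).
f must satisfy (3*k + 9)·f(k+1) − (1)·f(k) = k + 8/3.
d = 0 from the (1,0,1) case.
Coefficient equations give f(k) = 1/3.
Get s_k = R·t_k = 4*3**k*factorial(k + 2) with R(k) = B(k−1)f(k)/C(k) = 1/(3*k + 8).
Δs = 4*3**k*(3*k + 8)*factorial(k + 2), as required.

s_k = 4 \cdot 3^{k} \left(k + 2\right)!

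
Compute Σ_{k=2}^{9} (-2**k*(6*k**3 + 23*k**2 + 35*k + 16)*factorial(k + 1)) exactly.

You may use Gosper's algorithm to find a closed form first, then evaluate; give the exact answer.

t_(k+1)/t_k = 2*(6*k**4 + 53*k**3 + 181*k**2 + 278*k + 160)/(6*k**3 + 23*k**2 + 35*k + 16).
So A=2*k + 4 and B=1, with C=k**3 + 23*k**2/6 + 35*k/6 + 8/3.
Need (2*k + 4)·f(k+1) − (1)·f(k) = k**3 + 23*k**2/6 + 35*k/6 + 8/3.
From deg A=1, deg B=0, deg C=3: d=2.
Match coefficients ⇒ f(k) = k*(3*k + 1)/6.
Certificate R = B(k−1)f/C = k*(3*k + 1)/(6*k**3 + 23*k**2 + 35*k + 16) gives s_k = -2**k*k*(3*k + 1)*factorial(k + 1).
s_(k+1) − s_k = -2**k*(6*k**3 + 23*k**2 + 35*k + 16)*factorial(k + 1) = t_k.
Sum = s_(10) − s_(2); s_(10) = -12671188992000, s_(2) = -336 ⇒ -12671188991664.

Σ = -12671188991664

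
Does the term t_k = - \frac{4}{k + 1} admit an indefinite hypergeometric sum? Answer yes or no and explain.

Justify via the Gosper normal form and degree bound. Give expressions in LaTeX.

No; the coefficient equations for f are inconsistent.

t_(k+1)/t_k = (k + 1)/(k + 2).
A = k + 1, B = k + 2, C = 1.
Solve (k + 1)·f(k+1) − (k + 1)·f(k) = 1.
Degrees (1,1,0) ⇒ d ≤ 0.
Write f(k) = c0. Then LHS − RHS = -1, requiring -1 = 0: contradictory. No certificate.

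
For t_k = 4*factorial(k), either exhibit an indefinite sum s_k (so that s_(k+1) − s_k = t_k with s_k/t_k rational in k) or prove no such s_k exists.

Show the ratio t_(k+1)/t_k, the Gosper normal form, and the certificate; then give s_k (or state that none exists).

Step 1: r(k) = k + 1.
So A=k + 1 and B=1, with C=1.
f must satisfy (k + 1)·f(k+1) − (1)·f(k) = 1.
deg f ≤ -1 (via 1,0,0).
deg f ≤ -1 is impossible — no certificate.

not Gosper-summable; s_k does not exist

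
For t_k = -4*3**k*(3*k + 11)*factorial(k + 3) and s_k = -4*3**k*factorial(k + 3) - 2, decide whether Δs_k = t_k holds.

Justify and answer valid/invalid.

s_(k+1) = -4*3**(k + 1)*factorial(k + 4) - 2
s_(k+1) − s_k = -4*3**k*(3*k + 11)*factorial(k + 3)
(s_(k+1) − s_k) − t_k = 0

valid (s_(k+1) − s_k reduces to t_k)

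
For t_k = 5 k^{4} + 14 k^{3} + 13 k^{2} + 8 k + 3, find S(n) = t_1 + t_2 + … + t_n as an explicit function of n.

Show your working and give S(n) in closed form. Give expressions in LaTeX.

Step 1: r(k) = (5*k**4 + 34*k**3 + 85*k**2 + 96*k + 43)/(5*k**4 + 14*k**3 + 13*k**2 + 8*k + 3).
Normal form (A,B,C) = (1, 1, k**4 + 14*k**3/5 + 13*k**2/5 + 8*k/5 + 3/5).
Key eq: (1)·f(k+1) = (1)·f(k) + (k**4 + 14*k**3/5 + 13*k**2/5 + 8*k/5 + 3/5).
deg f ≤ 5 (via 0,0,4).
Solving with deg f ≤ 5: f(k) = k*(k**4 + k**3 - k**2 + k + 1)/5.
Certificate R = B(k−1)f/C = k*(k**4 + k**3 - k**2 + k + 1)/(5*k**4 + 14*k**3 + 13*k**2 + 8*k + 3) gives s_k = k*(k**4 + k**3 - k**2 + k + 1).
Δs = 5*k**4 + 14*k**3 + 13*k**2 + 8*k + 3, as required.
Evaluate: s_(n+1) = n**5 + 6*n**4 + 13*n**3 + 14*n**2 + 9*n + 3; subtract s_(1) = 3 ⇒ S(n) = n*(n**4 + 6*n**3 + 13*n**2 + 14*n + 9).

S(n) = n \left(n^{4} + 6 n^{3} + 13 n^{2} + 14 n + 9\right)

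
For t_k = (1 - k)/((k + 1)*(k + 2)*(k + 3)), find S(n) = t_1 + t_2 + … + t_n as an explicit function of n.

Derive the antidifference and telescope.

Step 1: r(k) = k*(k + 1)/((k - 1)*(k + 4)).
Gosper form: A/B · C(k+1)/C(k) with A=k + 1, B=k + 4, C=k - 1.
Key eq: (k + 1)·f(k+1) = (k + 3)·f(k) + (k - 1).
deg f ≤ 2 (via 1,1,1).
Coefficient equations give f(k) = -k.
Then R = B(k−1)f/C = -k*(k + 3)/(k - 1), so s_k = R(k)·t_k = k/((k + 1)*(k + 2)).
Δs = (1 - k)/(k**3 + 6*k**2 + 11*k + 6), as required.
Σ_(k=1)^n t_k = s_(n+1) − s_(1) = ((n + 1)/(n**2 + 5*n + 6)) − (1/6), i.e. n*(1 - n)/(6*(n**2 + 5*n + 6)).

S(n) = n*(1 - n)/(6*(n**2 + 5*n + 6))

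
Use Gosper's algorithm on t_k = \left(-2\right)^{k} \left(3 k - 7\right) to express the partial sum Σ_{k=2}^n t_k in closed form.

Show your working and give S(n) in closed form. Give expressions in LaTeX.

S(n) = 2 \left(-2\right)^{n} n - 4 \left(-2\right)^{n} - 4

The ratio is 2*(4 - 3*k)/(3*k - 7).
So A=-2 and B=1, with C=k - 7/3.
f must satisfy (-2)·f(k+1) − (1)·f(k) = k - 7/3.
d = 1 from the (0,0,1) case.
Solving with deg f ≤ 1: f(k) = -(k - 3)/3.
R(k) = B(k−1)·f(k)/C(k) = -(k - 3)/(3*k - 7); s_k = R·t_k = (-2)**k*(3 - k).
Δs = (-2)**k*(3*k - 7), as required.
Telescope: S(n) = s_(n+1) − s_(2) = (-2)**(n + 1)*(2 - n) − (4) = 2*(-2)**n*n - 4*(-2)**n - 4.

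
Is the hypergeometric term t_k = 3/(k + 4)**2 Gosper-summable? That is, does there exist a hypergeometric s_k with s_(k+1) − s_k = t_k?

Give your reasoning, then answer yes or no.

t_(k+1)/t_k = (k + 4)**2/(k + 5)**2.
Factor: A=k**2 + 8*k + 16; B=k**2 + 10*k + 25; C=1.
Key eq: (k**2 + 8*k + 16)·f(k+1) = (k**2 + 8*k + 16)·f(k) + (1).
From deg A=2, deg B=2, deg C=0: d=0.
f = c0 ⇒ A·f(k+1) − B(k−1)·f(k) − C = -1. The system {-1 = 0} is inconsistent; no antidifference.

No; the coefficient equations for f are inconsistent.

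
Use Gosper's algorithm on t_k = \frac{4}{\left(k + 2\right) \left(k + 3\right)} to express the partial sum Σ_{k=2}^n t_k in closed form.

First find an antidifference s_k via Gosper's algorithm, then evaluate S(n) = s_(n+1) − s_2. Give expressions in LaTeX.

The ratio is (k + 2)/(k + 4).
Factor: A=k + 2; B=k + 4; C=1.
Solve (k + 2)·f(k+1) − (k + 3)·f(k) = 1.
From deg A=1, deg B=1, deg C=0: d=1.
Coefficient equations give f(k) = k/2.
R(k) = B(k−1)·f(k)/C(k) = k*(k + 3)/2; s_k = R·t_k = 2*k/(k + 2).
Check: Δs_k = 4/(k**2 + 5*k + 6). ✓
Evaluate: s_(n+1) = 2*(n + 1)/(n + 3); subtract s_(2) = 1 ⇒ S(n) = (n - 1)/(n + 3).

S(n) = \frac{n - 1}{n + 3}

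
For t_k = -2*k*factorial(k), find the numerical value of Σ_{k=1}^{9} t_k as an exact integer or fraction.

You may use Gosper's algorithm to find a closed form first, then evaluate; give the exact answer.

Compute t_(k+1)/t_k: get (k + 1)**2/k.
Factor: A=k + 1; B=1; C=k.
Solve (k + 1)·f(k+1) − (1)·f(k) = k.
d = 0 from the (1,0,1) case.
Solve for f: f(k) = 1 (degree 0 ≤ 0).
Then R = B(k−1)f/C = 1/k, so s_k = R(k)·t_k = -2*factorial(k).
Δs = -2*k*factorial(k), as required.
Telescoping: Σ = s_(10) − s_(1) = -7257600 − (-2) = -7257598.

Σ = -7257598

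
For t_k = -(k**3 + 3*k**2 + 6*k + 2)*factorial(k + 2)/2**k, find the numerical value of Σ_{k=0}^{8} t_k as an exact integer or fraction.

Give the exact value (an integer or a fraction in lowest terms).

Σ = -12474004

t_(k+1)/t_k = (k**4 + 9*k**3 + 33*k**2 + 57*k + 36)/(2*(k**3 + 3*k**2 + 6*k + 2)).
So A=k/2 + 3/2 and B=1, with C=k**3 + 3*k**2 + 6*k + 2.
Solve (k/2 + 3/2)·f(k+1) − (1)·f(k) = k**3 + 3*k**2 + 6*k + 2.
Bound: deg f ≤ 2.
Solving with deg f ≤ 2: f(k) = 2*(k - 1)*(k + 1).
So s_k = (B(k−1)f/C)·t_k = (2*(k - 1)*(k + 1)/(k**3 + 3*k**2 + 6*k + 2))·t_k = -2**(1 - k)*(k - 1)*(k + 1)*factorial(k + 2).
Check: Δs_k = -(k**3 + 3*k**2 + 6*k + 2)*factorial(k + 2)/2**k. ✓
Sum = s_(9) − s_(0); s_(9) = -12474000, s_(0) = 4 ⇒ -12474004.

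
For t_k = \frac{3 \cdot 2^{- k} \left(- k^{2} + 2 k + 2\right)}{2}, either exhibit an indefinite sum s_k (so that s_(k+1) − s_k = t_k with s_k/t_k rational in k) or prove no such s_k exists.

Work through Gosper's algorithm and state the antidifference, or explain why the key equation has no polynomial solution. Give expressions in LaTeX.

Step 1: r(k) = (k**2 - 3)/(2*(k**2 - 2*k - 2)).
Normal form (A,B,C) = (1/2, 1, k**2 - 2*k - 2).
Key eq: (1/2)·f(k+1) = (1)·f(k) + (k**2 - 2*k - 2).
Degrees (0,0,2) ⇒ d ≤ 2.
Match coefficients ⇒ f(k) = -2*(k - 1)*(k + 1).
R(k) = B(k−1)·f(k)/C(k) = -2*(k - 1)*(k + 1)/(k**2 - 2*k - 2); s_k = R·t_k = 3*(k**2 - 1)/2**k.
Δs = 3*(-k**2 + 2*k + 2)/(2*2**k), as required.

s_k = 3 \cdot 2^{- k} \left(k^{2} - 1\right)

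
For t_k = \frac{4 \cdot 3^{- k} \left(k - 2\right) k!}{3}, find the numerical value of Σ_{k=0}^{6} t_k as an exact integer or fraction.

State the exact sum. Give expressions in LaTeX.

Step 1: r(k) = (k**2 - 1)/(3*(k - 2)).
So A=k/3 + 1/3 and B=1, with C=k - 2.
Set up (k/3 + 1/3)·f(k+1) − (1)·f(k) − (k - 2) = 0.
d = 0 from the (1,0,1) case.
Match coefficients ⇒ f(k) = 3.
Then R = B(k−1)f/C = 3/(k - 2), so s_k = R(k)·t_k = 4*factorial(k)/3**k.
Verify: 4*(k - 2)*factorial(k)/(3*3**k) matches t_k.
Evaluate s at k=7 and k=0: 2240/243 and 4; difference 1268/243.

Σ = 1268/243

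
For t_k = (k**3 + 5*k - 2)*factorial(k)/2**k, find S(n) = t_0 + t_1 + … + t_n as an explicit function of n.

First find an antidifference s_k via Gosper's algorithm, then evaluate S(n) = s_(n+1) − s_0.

S(n) = (-2**(n + 2) + n**3*factorial(n) + 2*n**2*factorial(n) + 3*n*factorial(n) + 2*factorial(n))/2**n

Compute t_(k+1)/t_k: get (k + 1)*(5*k + (k + 1)**3 + 3)/(2*(k**3 + 5*k - 2)).
So A=k/2 + 1/2 and B=1, with C=k**3 + 5*k - 2.
Solve (k/2 + 1/2)·f(k+1) − (1)·f(k) = k**3 + 5*k - 2.
From deg A=1, deg B=0, deg C=3: d=2.
Solve for f: f(k) = 2*(k**2 - k + 2) (degree 2 ≤ 2).
R(k) = B(k−1)·f(k)/C(k) = 2*(k**2 - k + 2)/(k**3 + 5*k - 2); s_k = R·t_k = 2**(1 - k)*(k**2 - k + 2)*factorial(k).
Check: Δs_k = (k**3 + 5*k - 2)*factorial(k)/2**k. ✓
Σ_(k=0)^n t_k = s_(n+1) − s_(0) = ((n**2 + n + 2)*factorial(n + 1)/2**n) − (4), i.e. (-2**(n + 2) + n**3*factorial(n) + 2*n**2*factorial(n) + 3*n*factorial(n) + 2*factorial(n))/2**n.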